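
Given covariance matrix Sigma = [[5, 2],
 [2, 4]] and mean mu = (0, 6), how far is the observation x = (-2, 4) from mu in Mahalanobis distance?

Step 1 — centre the observation: (x - mu) = (-2, -2).

Step 2 — invert Sigma. det(Sigma) = 5·4 - (2)² = 16.
  Sigma^{-1} = (1/det) · [[d, -b], [-b, a]] = [[0.25, -0.125],
 [-0.125, 0.3125]].

Step 3 — form the quadratic (x - mu)^T · Sigma^{-1} · (x - mu):
  Sigma^{-1} · (x - mu) = (-0.25, -0.375).
  (x - mu)^T · [Sigma^{-1} · (x - mu)] = (-2)·(-0.25) + (-2)·(-0.375) = 1.25.

Step 4 — take square root: d = √(1.25) ≈ 1.118.

d(x, mu) = √(1.25) ≈ 1.118


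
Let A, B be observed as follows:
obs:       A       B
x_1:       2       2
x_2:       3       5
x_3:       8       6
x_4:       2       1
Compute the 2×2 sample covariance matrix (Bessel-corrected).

Step 1 — column means:
  mean(A) = (2 + 3 + 8 + 2) / 4 = 15/4 = 3.75
  mean(B) = (2 + 5 + 6 + 1) / 4 = 14/4 = 3.5

Step 2 — sample covariance S[i,j] = (1/(n-1)) · Σ_k (x_{k,i} - mean_i) · (x_{k,j} - mean_j), with n-1 = 3.
  S[A,A] = ((-1.75)·(-1.75) + (-0.75)·(-0.75) + (4.25)·(4.25) + (-1.75)·(-1.75)) / 3 = 24.75/3 = 8.25
  S[A,B] = ((-1.75)·(-1.5) + (-0.75)·(1.5) + (4.25)·(2.5) + (-1.75)·(-2.5)) / 3 = 16.5/3 = 5.5
  S[B,B] = ((-1.5)·(-1.5) + (1.5)·(1.5) + (2.5)·(2.5) + (-2.5)·(-2.5)) / 3 = 17/3 = 5.6667

S is symmetric (S[j,i] = S[i,j]). Assembling:

S = [[8.25, 5.5],
 [5.5, 5.6667]]


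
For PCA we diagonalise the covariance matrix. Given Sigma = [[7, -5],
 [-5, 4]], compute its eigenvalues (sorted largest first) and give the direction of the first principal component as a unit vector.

Step 1 — characteristic polynomial of 2×2 Sigma:
  det(Sigma - λI) = λ² - trace · λ + det = 0.
  trace = 7 + 4 = 11, det = 7·4 - (-5)² = 3.
Step 2 — discriminant:
  Δ = trace² - 4·det = 121 - 12 = 109.
Step 3 — eigenvalues:
  λ = (trace ± √Δ)/2 = (11 ± 10.4403)/2,
  λ_1 = 10.7202,  λ_2 = 0.2798.

Step 4 — unit eigenvector for λ_1: solve (Sigma - λ_1 I)v = 0. First row:
  (7 - 10.7202)·v_x + (-5)·v_y = 0, i.e. (-3.7202)·v_x + (-5)·v_y = 0,
  so v ∝ (b, λ_1 - a) = (-5, 3.7202); multiply by -1 so the first entry is positive: u = (5, -3.7202).
  ||u|| = √((5)² + (-3.7202)²) = √(38.8395) ≈ 6.2321,
  v_1 = u/||u|| ≈ (0.8023, -0.5969) (||v_1|| = 1).

λ_1 = 10.7202,  λ_2 = 0.2798;  v_1 ≈ (0.8023, -0.5969)


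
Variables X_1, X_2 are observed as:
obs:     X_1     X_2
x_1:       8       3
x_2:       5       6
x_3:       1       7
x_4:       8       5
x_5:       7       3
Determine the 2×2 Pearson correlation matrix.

Step 1 — column means:
  mean(X_1) = (8 + 5 + 1 + 8 + 7) / 5 = 29/5 = 5.8
  mean(X_2) = (3 + 6 + 7 + 5 + 3) / 5 = 24/5 = 4.8

Step 2 — sample variances and covariances s[i,j] = (1/(n-1)) · Σ_k (x_{k,i} - mean_i) · (x_{k,j} - mean_j), with n-1 = 4:
  s[X_1,X_1] = ((2.2)·(2.2) + (-0.8)·(-0.8) + (-4.8)·(-4.8) + (2.2)·(2.2) + (1.2)·(1.2)) / 4 = 34.8/4 = 8.7
  s[X_1,X_2] = ((2.2)·(-1.8) + (-0.8)·(1.2) + (-4.8)·(2.2) + (2.2)·(0.2) + (1.2)·(-1.8)) / 4 = -17.2/4 = -4.3
  s[X_2,X_2] = ((-1.8)·(-1.8) + (1.2)·(1.2) + (2.2)·(2.2) + (0.2)·(0.2) + (-1.8)·(-1.8)) / 4 = 12.8/4 = 3.2
  Sample standard deviations s_i = √(s[i,i]):
  s(X_1) = √(8.7) = 2.9496
  s(X_2) = √(3.2) = 1.7889

Step 3 — r_{ij} = s_{ij} / (s_i · s_j):
  r[X_1,X_1] = 1 (diagonal).
  r[X_1,X_2] = -4.3 / (2.9496 · 1.7889) = -4.3 / 5.2764 = -0.815
  r[X_2,X_2] = 1 (diagonal).

R is symmetric with unit diagonal. Assembling:

R = [[1, -0.815],
 [-0.815, 1]]


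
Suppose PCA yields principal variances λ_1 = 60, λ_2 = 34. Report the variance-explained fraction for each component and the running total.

Step 1 — total variance = trace(Sigma) = Σ λ_i = 60 + 34 = 94.

Step 2 — fraction explained by component i = λ_i / Σ λ:
  PC1: 60/94 = 0.6383
  PC2: 34/94 = 0.3617

Step 3 — cumulative fraction after k components = (λ_1 + ... + λ_k) / Σ λ:
  k = 1: 60/94 = 0.6383
  k = 2: (60 + 34)/94 = 94/94 = 1

Summary (fraction, with percent):

explained: PC1 0.6383 (63.83%), PC2 0.3617 (36.17%);  cumulative: 0.6383, 1


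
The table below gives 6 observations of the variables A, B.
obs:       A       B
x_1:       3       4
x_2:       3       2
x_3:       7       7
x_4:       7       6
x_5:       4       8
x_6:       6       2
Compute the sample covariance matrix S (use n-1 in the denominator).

Step 1 — column means:
  mean(A) = (3 + 3 + 7 + 7 + 4 + 6) / 6 = 30/6 = 5
  mean(B) = (4 + 2 + 7 + 6 + 8 + 2) / 6 = 29/6 = 4.8333

Step 2 — sample covariance S[i,j] = (1/(n-1)) · Σ_k (x_{k,i} - mean_i) · (x_{k,j} - mean_j), with n-1 = 5.
  S[A,A] = ((-2)·(-2) + (-2)·(-2) + (2)·(2) + (2)·(2) + (-1)·(-1) + (1)·(1)) / 5 = 18/5 = 3.6
  S[A,B] = ((-2)·(-0.8333) + (-2)·(-2.8333) + (2)·(2.1667) + (2)·(1.1667) + (-1)·(3.1667) + (1)·(-2.8333)) / 5 = 8/5 = 1.6
  S[B,B] = ((-0.8333)·(-0.8333) + (-2.8333)·(-2.8333) + (2.1667)·(2.1667) + (1.1667)·(1.1667) + (3.1667)·(3.1667) + (-2.8333)·(-2.8333)) / 5 = 32.8333/5 = 6.5667

S is symmetric (S[j,i] = S[i,j]). Assembling:

S = [[3.6, 1.6],
 [1.6, 6.5667]]


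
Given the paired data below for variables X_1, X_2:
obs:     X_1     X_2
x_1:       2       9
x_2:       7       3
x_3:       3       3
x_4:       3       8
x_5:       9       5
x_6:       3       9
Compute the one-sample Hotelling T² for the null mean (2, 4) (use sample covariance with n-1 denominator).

Step 1 — sample mean vector:
  mean(X_1) = (2 + 7 + 3 + 3 + 9 + 3) / 6 = 27/6 = 4.5
  mean(X_2) = (9 + 3 + 3 + 8 + 5 + 9) / 6 = 37/6 = 6.1667
  x̄ = (4.5, 6.1667),  deviation x̄ - mu_0 = (4.5, 6.1667) - (2, 4) = (2.5, 2.1667).

Step 2 — sample covariance matrix, S[i,j] = (1/(n-1)) · Σ_k (x_{k,i} - mean_i) · (x_{k,j} - mean_j), divisor n-1 = 5:
  S[X_1,X_1] = ((-2.5)·(-2.5) + (2.5)·(2.5) + (-1.5)·(-1.5) + (-1.5)·(-1.5) + (4.5)·(4.5) + (-1.5)·(-1.5)) / 5 = 39.5/5 = 7.9
  S[X_1,X_2] = ((-2.5)·(2.8333) + (2.5)·(-3.1667) + (-1.5)·(-3.1667) + (-1.5)·(1.8333) + (4.5)·(-1.1667) + (-1.5)·(2.8333)) / 5 = -22.5/5 = -4.5
  S[X_2,X_2] = ((2.8333)·(2.8333) + (-3.1667)·(-3.1667) + (-3.1667)·(-3.1667) + (1.8333)·(1.8333) + (-1.1667)·(-1.1667) + (2.8333)·(2.8333)) / 5 = 40.8333/5 = 8.1667
  S = [[7.9, -4.5],
 [-4.5, 8.1667]].

Step 3 — invert S. det(S) = 7.9·8.1667 - (-4.5)² = 44.2667.
  S^{-1} = (1/det) · [[d, -b], [-b, a]] = [[0.1845, 0.1017],
 [0.1017, 0.1785]].

Step 4 — quadratic form (x̄ - mu_0)^T · S^{-1} · (x̄ - mu_0):
  S^{-1} · (x̄ - mu_0) = (0.6815, 0.6408),
  (x̄ - mu_0)^T · [...] = (2.5)·(0.6815) + (2.1667)·(0.6408) = 3.0921.

Step 5 — scale by n: T² = 6 · 3.0921 = 18.5527.

T² ≈ 18.5527


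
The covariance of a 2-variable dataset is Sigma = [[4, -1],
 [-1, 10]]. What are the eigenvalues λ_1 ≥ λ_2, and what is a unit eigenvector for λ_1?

Step 1 — characteristic polynomial of 2×2 Sigma:
  det(Sigma - λI) = λ² - trace · λ + det = 0.
  trace = 4 + 10 = 14, det = 4·10 - (-1)² = 39.
Step 2 — discriminant:
  Δ = trace² - 4·det = 196 - 156 = 40.
Step 3 — eigenvalues:
  λ = (trace ± √Δ)/2 = (14 ± 6.3246)/2,
  λ_1 = 10.1623,  λ_2 = 3.8377.

Step 4 — unit eigenvector for λ_1: solve (Sigma - λ_1 I)v = 0. First row:
  (4 - 10.1623)·v_x + (-1)·v_y = 0, i.e. (-6.1623)·v_x + (-1)·v_y = 0,
  so v ∝ (b, λ_1 - a) = (-1, 6.1623); multiply by -1 so the first entry is positive: u = (1, -6.1623).
  ||u|| = √((1)² + (-6.1623)²) = √(38.9737) ≈ 6.2429,
  v_1 = u/||u|| ≈ (0.1602, -0.9871) (||v_1|| = 1).

λ_1 = 10.1623,  λ_2 = 3.8377;  v_1 ≈ (0.1602, -0.9871)


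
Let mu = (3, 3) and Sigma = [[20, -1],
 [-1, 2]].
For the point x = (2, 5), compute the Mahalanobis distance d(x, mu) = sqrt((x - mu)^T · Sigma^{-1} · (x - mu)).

Step 1 — centre the observation: (x - mu) = (-1, 2).

Step 2 — invert Sigma. det(Sigma) = 20·2 - (-1)² = 39.
  Sigma^{-1} = (1/det) · [[d, -b], [-b, a]] = [[0.0513, 0.0256],
 [0.0256, 0.5128]].

Step 3 — form the quadratic (x - mu)^T · Sigma^{-1} · (x - mu):
  Sigma^{-1} · (x - mu) = (0, 1).
  (x - mu)^T · [Sigma^{-1} · (x - mu)] = (-1)·(0) + (2)·(1) = 2.

Step 4 — take square root: d = √(2) ≈ 1.4142.

d(x, mu) = √(2) ≈ 1.4142


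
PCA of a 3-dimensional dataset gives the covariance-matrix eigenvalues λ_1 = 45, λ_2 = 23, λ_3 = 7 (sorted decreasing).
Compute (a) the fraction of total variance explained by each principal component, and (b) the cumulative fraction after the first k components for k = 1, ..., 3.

Step 1 — total variance = trace(Sigma) = Σ λ_i = 45 + 23 + 7 = 75.

Step 2 — fraction explained by component i = λ_i / Σ λ:
  PC1: 45/75 = 0.6
  PC2: 23/75 = 0.3067
  PC3: 7/75 = 0.0933

Step 3 — cumulative fraction after k components = (λ_1 + ... + λ_k) / Σ λ:
  k = 1: 45/75 = 0.6
  k = 2: (45 + 23)/75 = 68/75 = 0.9067
  k = 3: (45 + 23 + 7)/75 = 75/75 = 1

Summary (fraction, with percent):

explained: PC1 0.6 (60%), PC2 0.3067 (30.67%), PC3 0.0933 (9.33%);  cumulative: 0.6, 0.9067, 1


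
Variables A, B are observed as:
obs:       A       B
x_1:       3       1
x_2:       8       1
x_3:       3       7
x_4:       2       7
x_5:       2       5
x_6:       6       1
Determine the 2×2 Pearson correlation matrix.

Step 1 — column means:
  mean(A) = (3 + 8 + 3 + 2 + 2 + 6) / 6 = 24/6 = 4
  mean(B) = (1 + 1 + 7 + 7 + 5 + 1) / 6 = 22/6 = 3.6667

Step 2 — sample variances and covariances s[i,j] = (1/(n-1)) · Σ_k (x_{k,i} - mean_i) · (x_{k,j} - mean_j), with n-1 = 5:
  s[A,A] = ((-1)·(-1) + (4)·(4) + (-1)·(-1) + (-2)·(-2) + (-2)·(-2) + (2)·(2)) / 5 = 30/5 = 6
  s[A,B] = ((-1)·(-2.6667) + (4)·(-2.6667) + (-1)·(3.3333) + (-2)·(3.3333) + (-2)·(1.3333) + (2)·(-2.6667)) / 5 = -26/5 = -5.2
  s[B,B] = ((-2.6667)·(-2.6667) + (-2.6667)·(-2.6667) + (3.3333)·(3.3333) + (3.3333)·(3.3333) + (1.3333)·(1.3333) + (-2.6667)·(-2.6667)) / 5 = 45.3333/5 = 9.0667
  Sample standard deviations s_i = √(s[i,i]):
  s(A) = √(6) = 2.4495
  s(B) = √(9.0667) = 3.0111

Step 3 — r_{ij} = s_{ij} / (s_i · s_j):
  r[A,A] = 1 (diagonal).
  r[A,B] = -5.2 / (2.4495 · 3.0111) = -5.2 / 7.3756 = -0.705
  r[B,B] = 1 (diagonal).

R is symmetric with unit diagonal. Assembling:

R = [[1, -0.705],
 [-0.705, 1]]


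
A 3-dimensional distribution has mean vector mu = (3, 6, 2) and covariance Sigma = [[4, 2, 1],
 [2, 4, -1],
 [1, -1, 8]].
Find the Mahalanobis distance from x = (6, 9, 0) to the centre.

Step 1 — centre the observation: (x - mu) = (3, 3, -2).

Step 2 — invert Sigma (cofactor / det for 3×3, or solve directly):
  Sigma^{-1} = [[0.369, -0.2024, -0.0714],
 [-0.2024, 0.369, 0.0714],
 [-0.0714, 0.0714, 0.1429]].

Step 3 — form the quadratic (x - mu)^T · Sigma^{-1} · (x - mu):
  Sigma^{-1} · (x - mu) = (0.6429, 0.3571, -0.2857).
  (x - mu)^T · [Sigma^{-1} · (x - mu)] = (3)·(0.6429) + (3)·(0.3571) + (-2)·(-0.2857) = 3.5714.

Step 4 — take square root: d = √(3.5714) ≈ 1.8898.

d(x, mu) = √(3.5714) ≈ 1.8898


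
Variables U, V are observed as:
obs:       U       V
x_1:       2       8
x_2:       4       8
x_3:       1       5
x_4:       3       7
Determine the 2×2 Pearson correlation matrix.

Step 1 — column means:
  mean(U) = (2 + 4 + 1 + 3) / 4 = 10/4 = 2.5
  mean(V) = (8 + 8 + 5 + 7) / 4 = 28/4 = 7

Step 2 — sample variances and covariances s[i,j] = (1/(n-1)) · Σ_k (x_{k,i} - mean_i) · (x_{k,j} - mean_j), with n-1 = 3:
  s[U,U] = ((-0.5)·(-0.5) + (1.5)·(1.5) + (-1.5)·(-1.5) + (0.5)·(0.5)) / 3 = 5/3 = 1.6667
  s[U,V] = ((-0.5)·(1) + (1.5)·(1) + (-1.5)·(-2) + (0.5)·(0)) / 3 = 4/3 = 1.3333
  s[V,V] = ((1)·(1) + (1)·(1) + (-2)·(-2) + (0)·(0)) / 3 = 6/3 = 2
  Sample standard deviations s_i = √(s[i,i]):
  s(U) = √(1.6667) = 1.291
  s(V) = √(2) = 1.4142

Step 3 — r_{ij} = s_{ij} / (s_i · s_j):
  r[U,U] = 1 (diagonal).
  r[U,V] = 1.3333 / (1.291 · 1.4142) = 1.3333 / 1.8257 = 0.7303
  r[V,V] = 1 (diagonal).

R is symmetric with unit diagonal. Assembling:

R = [[1, 0.7303],
 [0.7303, 1]]


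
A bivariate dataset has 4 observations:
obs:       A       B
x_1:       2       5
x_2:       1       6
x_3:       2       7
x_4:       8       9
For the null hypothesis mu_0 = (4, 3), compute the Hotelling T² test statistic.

Step 1 — sample mean vector:
  mean(A) = (2 + 1 + 2 + 8) / 4 = 13/4 = 3.25
  mean(B) = (5 + 6 + 7 + 9) / 4 = 27/4 = 6.75
  x̄ = (3.25, 6.75),  deviation x̄ - mu_0 = (3.25, 6.75) - (4, 3) = (-0.75, 3.75).

Step 2 — sample covariance matrix, S[i,j] = (1/(n-1)) · Σ_k (x_{k,i} - mean_i) · (x_{k,j} - mean_j), divisor n-1 = 3:
  S[A,A] = ((-1.25)·(-1.25) + (-2.25)·(-2.25) + (-1.25)·(-1.25) + (4.75)·(4.75)) / 3 = 30.75/3 = 10.25
  S[A,B] = ((-1.25)·(-1.75) + (-2.25)·(-0.75) + (-1.25)·(0.25) + (4.75)·(2.25)) / 3 = 14.25/3 = 4.75
  S[B,B] = ((-1.75)·(-1.75) + (-0.75)·(-0.75) + (0.25)·(0.25) + (2.25)·(2.25)) / 3 = 8.75/3 = 2.9167
  S = [[10.25, 4.75],
 [4.75, 2.9167]].

Step 3 — invert S. det(S) = 10.25·2.9167 - (4.75)² = 7.3333.
  S^{-1} = (1/det) · [[d, -b], [-b, a]] = [[0.3977, -0.6477],
 [-0.6477, 1.3977]].

Step 4 — quadratic form (x̄ - mu_0)^T · S^{-1} · (x̄ - mu_0):
  S^{-1} · (x̄ - mu_0) = (-2.7273, 5.7273),
  (x̄ - mu_0)^T · [...] = (-0.75)·(-2.7273) + (3.75)·(5.7273) = 23.5227.

Step 5 — scale by n: T² = 4 · 23.5227 = 94.0909.

T² ≈ 94.0909


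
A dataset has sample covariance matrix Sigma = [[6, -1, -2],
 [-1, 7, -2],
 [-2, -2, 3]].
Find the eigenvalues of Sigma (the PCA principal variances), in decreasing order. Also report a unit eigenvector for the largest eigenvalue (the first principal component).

Step 1 — characteristic polynomial p(λ) = det(λI - Sigma) = λ³ - tr·λ² + c_1·λ - det, where tr = trace, c_1 = sum of the principal 2×2 minors, det = det(Sigma):
  tr = 6 + 7 + 3 = 16,
  c_1 = (6·7 - (-1)²) + (6·3 - (-2)²) + (7·3 - (-2)²) = 41 + 14 + 17 = 72,
  det = 6·(7·3 - (-2)²) - (-1)·((-1)·3 - (-2)·(-2)) + (-2)·((-1)·(-2) - 7·(-2)) = 6·(17) - (-1)·(-7) + (-2)·(16) = 63.
  So p(λ) = λ³ - 16λ² + 72λ - 63.
Step 2 — look for an integer root (rational root theorem: any rational root is an integer divisor of 63). Testing λ = 7:
  p(7) = 343 - 784 + 504 - 63 = 0  ✓
  Dividing out (λ - 7): p(λ) = (λ - 7)(λ² - 9λ + 9).
Step 3 — remaining eigenvalues from the quadratic λ² - 9λ + 9 = 0:
  Δ = 9² - 4·9 = 81 - 36 = 45,  λ = (9 ± √45)/2 = (9 ± 6.7082)/2 ≈ 7.8541 or 1.1459.
  Sorted: λ_1 = 7.8541,  λ_2 = 7,  λ_3 = 1.1459  (check: sum = 16 = tr ✓).

Step 4 — unit eigenvector for λ_1 ≈ 7.8541: v spans the null space of (Sigma - λ_1 I), whose rows are
  r_1 = (-1.8541, -1, -2),  r_2 = (-1, -0.8541, -2),  r_3 = (-2, -2, -4.8541).
  v is orthogonal to every row, so take v ∝ r_1 × r_2 = ((-1)·(-2) - (-2)·(-0.8541), (-2)·(-1) - (-1.8541)·(-2), (-1.8541)·(-0.8541) - (-1)·(-1)) ≈ (0.2918, -1.7082, 0.5836).
  Let u = (0.2918, -1.7082, 0.5836).
  ||u|| = √((0.2918)² + (-1.7082)² + (0.5836)²) = √(3.3437) ≈ 1.8286,  v_1 = u/||u|| ≈ (0.1596, -0.9342, 0.3192) (||v_1|| = 1).

λ_1 = 7.8541,  λ_2 = 7,  λ_3 = 1.1459;  v_1 ≈ (0.1596, -0.9342, 0.3192)


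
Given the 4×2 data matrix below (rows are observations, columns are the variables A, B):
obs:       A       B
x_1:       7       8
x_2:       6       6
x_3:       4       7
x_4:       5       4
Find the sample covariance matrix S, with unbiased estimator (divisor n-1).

Step 1 — column means:
  mean(A) = (7 + 6 + 4 + 5) / 4 = 22/4 = 5.5
  mean(B) = (8 + 6 + 7 + 4) / 4 = 25/4 = 6.25

Step 2 — sample covariance S[i,j] = (1/(n-1)) · Σ_k (x_{k,i} - mean_i) · (x_{k,j} - mean_j), with n-1 = 3.
  S[A,A] = ((1.5)·(1.5) + (0.5)·(0.5) + (-1.5)·(-1.5) + (-0.5)·(-0.5)) / 3 = 5/3 = 1.6667
  S[A,B] = ((1.5)·(1.75) + (0.5)·(-0.25) + (-1.5)·(0.75) + (-0.5)·(-2.25)) / 3 = 2.5/3 = 0.8333
  S[B,B] = ((1.75)·(1.75) + (-0.25)·(-0.25) + (0.75)·(0.75) + (-2.25)·(-2.25)) / 3 = 8.75/3 = 2.9167

S is symmetric (S[j,i] = S[i,j]). Assembling:

S = [[1.6667, 0.8333],
 [0.8333, 2.9167]]


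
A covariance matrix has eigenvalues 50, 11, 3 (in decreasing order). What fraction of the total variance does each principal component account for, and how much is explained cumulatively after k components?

Step 1 — total variance = trace(Sigma) = Σ λ_i = 50 + 11 + 3 = 64.

Step 2 — fraction explained by component i = λ_i / Σ λ:
  PC1: 50/64 = 0.7812
  PC2: 11/64 = 0.1719
  PC3: 3/64 = 0.0469

Step 3 — cumulative fraction after k components = (λ_1 + ... + λ_k) / Σ λ:
  k = 1: 50/64 = 0.7812
  k = 2: (50 + 11)/64 = 61/64 = 0.9531
  k = 3: (50 + 11 + 3)/64 = 64/64 = 1

Summary (fraction, with percent):

explained: PC1 0.7812 (78.12%), PC2 0.1719 (17.19%), PC3 0.0469 (4.69%);  cumulative: 0.7812, 0.9531, 1


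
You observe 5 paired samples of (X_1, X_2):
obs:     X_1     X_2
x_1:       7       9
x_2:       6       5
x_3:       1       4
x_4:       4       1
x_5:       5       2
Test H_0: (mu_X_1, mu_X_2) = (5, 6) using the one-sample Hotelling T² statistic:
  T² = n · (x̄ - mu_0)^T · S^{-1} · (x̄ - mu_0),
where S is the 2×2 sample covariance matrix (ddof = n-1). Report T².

Step 1 — sample mean vector:
  mean(X_1) = (7 + 6 + 1 + 4 + 5) / 5 = 23/5 = 4.6
  mean(X_2) = (9 + 5 + 4 + 1 + 2) / 5 = 21/5 = 4.2
  x̄ = (4.6, 4.2),  deviation x̄ - mu_0 = (4.6, 4.2) - (5, 6) = (-0.4, -1.8).

Step 2 — sample covariance matrix, S[i,j] = (1/(n-1)) · Σ_k (x_{k,i} - mean_i) · (x_{k,j} - mean_j), divisor n-1 = 4:
  S[X_1,X_1] = ((2.4)·(2.4) + (1.4)·(1.4) + (-3.6)·(-3.6) + (-0.6)·(-0.6) + (0.4)·(0.4)) / 4 = 21.2/4 = 5.3
  S[X_1,X_2] = ((2.4)·(4.8) + (1.4)·(0.8) + (-3.6)·(-0.2) + (-0.6)·(-3.2) + (0.4)·(-2.2)) / 4 = 14.4/4 = 3.6
  S[X_2,X_2] = ((4.8)·(4.8) + (0.8)·(0.8) + (-0.2)·(-0.2) + (-3.2)·(-3.2) + (-2.2)·(-2.2)) / 4 = 38.8/4 = 9.7
  S = [[5.3, 3.6],
 [3.6, 9.7]].

Step 3 — invert S. det(S) = 5.3·9.7 - (3.6)² = 38.45.
  S^{-1} = (1/det) · [[d, -b], [-b, a]] = [[0.2523, -0.0936],
 [-0.0936, 0.1378]].

Step 4 — quadratic form (x̄ - mu_0)^T · S^{-1} · (x̄ - mu_0):
  S^{-1} · (x̄ - mu_0) = (0.0676, -0.2107),
  (x̄ - mu_0)^T · [...] = (-0.4)·(0.0676) + (-1.8)·(-0.2107) = 0.3521.

Step 5 — scale by n: T² = 5 · 0.3521 = 1.7607.

T² ≈ 1.7607


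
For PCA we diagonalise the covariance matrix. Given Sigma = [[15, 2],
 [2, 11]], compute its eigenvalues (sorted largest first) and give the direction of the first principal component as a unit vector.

Step 1 — characteristic polynomial of 2×2 Sigma:
  det(Sigma - λI) = λ² - trace · λ + det = 0.
  trace = 15 + 11 = 26, det = 15·11 - (2)² = 161.
Step 2 — discriminant:
  Δ = trace² - 4·det = 676 - 644 = 32.
Step 3 — eigenvalues:
  λ = (trace ± √Δ)/2 = (26 ± 5.6569)/2,
  λ_1 = 15.8284,  λ_2 = 10.1716.

Step 4 — unit eigenvector for λ_1: solve (Sigma - λ_1 I)v = 0. First row:
  (15 - 15.8284)·v_x + (2)·v_y = 0, i.e. (-0.8284)·v_x + (2)·v_y = 0,
  so v ∝ (b, λ_1 - a) = (2, 0.8284) = u.
  ||u|| = √((2)² + (0.8284)²) = √(4.6863) ≈ 2.1648,
  v_1 = u/||u|| ≈ (0.9239, 0.3827) (||v_1|| = 1).

λ_1 = 15.8284,  λ_2 = 10.1716;  v_1 ≈ (0.9239, 0.3827)


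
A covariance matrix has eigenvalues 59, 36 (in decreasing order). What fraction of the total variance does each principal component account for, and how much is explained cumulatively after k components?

Step 1 — total variance = trace(Sigma) = Σ λ_i = 59 + 36 = 95.

Step 2 — fraction explained by component i = λ_i / Σ λ:
  PC1: 59/95 = 0.6211
  PC2: 36/95 = 0.3789

Step 3 — cumulative fraction after k components = (λ_1 + ... + λ_k) / Σ λ:
  k = 1: 59/95 = 0.6211
  k = 2: (59 + 36)/95 = 95/95 = 1

Summary (fraction, with percent):

explained: PC1 0.6211 (62.11%), PC2 0.3789 (37.89%);  cumulative: 0.6211, 1


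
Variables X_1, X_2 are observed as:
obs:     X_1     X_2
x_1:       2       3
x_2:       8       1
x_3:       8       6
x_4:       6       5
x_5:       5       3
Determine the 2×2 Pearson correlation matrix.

Step 1 — column means:
  mean(X_1) = (2 + 8 + 8 + 6 + 5) / 5 = 29/5 = 5.8
  mean(X_2) = (3 + 1 + 6 + 5 + 3) / 5 = 18/5 = 3.6

Step 2 — sample variances and covariances s[i,j] = (1/(n-1)) · Σ_k (x_{k,i} - mean_i) · (x_{k,j} - mean_j), with n-1 = 4:
  s[X_1,X_1] = ((-3.8)·(-3.8) + (2.2)·(2.2) + (2.2)·(2.2) + (0.2)·(0.2) + (-0.8)·(-0.8)) / 4 = 24.8/4 = 6.2
  s[X_1,X_2] = ((-3.8)·(-0.6) + (2.2)·(-2.6) + (2.2)·(2.4) + (0.2)·(1.4) + (-0.8)·(-0.6)) / 4 = 2.6/4 = 0.65
  s[X_2,X_2] = ((-0.6)·(-0.6) + (-2.6)·(-2.6) + (2.4)·(2.4) + (1.4)·(1.4) + (-0.6)·(-0.6)) / 4 = 15.2/4 = 3.8
  Sample standard deviations s_i = √(s[i,i]):
  s(X_1) = √(6.2) = 2.49
  s(X_2) = √(3.8) = 1.9494

Step 3 — r_{ij} = s_{ij} / (s_i · s_j):
  r[X_1,X_1] = 1 (diagonal).
  r[X_1,X_2] = 0.65 / (2.49 · 1.9494) = 0.65 / 4.8539 = 0.1339
  r[X_2,X_2] = 1 (diagonal).

R is symmetric with unit diagonal. Assembling:

R = [[1, 0.1339],
 [0.1339, 1]]


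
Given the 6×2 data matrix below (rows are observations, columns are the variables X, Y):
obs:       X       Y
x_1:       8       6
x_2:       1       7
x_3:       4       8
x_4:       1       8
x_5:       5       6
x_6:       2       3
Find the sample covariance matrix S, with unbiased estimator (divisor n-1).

Step 1 — column means:
  mean(X) = (8 + 1 + 4 + 1 + 5 + 2) / 6 = 21/6 = 3.5
  mean(Y) = (6 + 7 + 8 + 8 + 6 + 3) / 6 = 38/6 = 6.3333

Step 2 — sample covariance S[i,j] = (1/(n-1)) · Σ_k (x_{k,i} - mean_i) · (x_{k,j} - mean_j), with n-1 = 5.
  S[X,X] = ((4.5)·(4.5) + (-2.5)·(-2.5) + (0.5)·(0.5) + (-2.5)·(-2.5) + (1.5)·(1.5) + (-1.5)·(-1.5)) / 5 = 37.5/5 = 7.5
  S[X,Y] = ((4.5)·(-0.3333) + (-2.5)·(0.6667) + (0.5)·(1.6667) + (-2.5)·(1.6667) + (1.5)·(-0.3333) + (-1.5)·(-3.3333)) / 5 = -2/5 = -0.4
  S[Y,Y] = ((-0.3333)·(-0.3333) + (0.6667)·(0.6667) + (1.6667)·(1.6667) + (1.6667)·(1.6667) + (-0.3333)·(-0.3333) + (-3.3333)·(-3.3333)) / 5 = 17.3333/5 = 3.4667

S is symmetric (S[j,i] = S[i,j]). Assembling:

S = [[7.5, -0.4],
 [-0.4, 3.4667]]


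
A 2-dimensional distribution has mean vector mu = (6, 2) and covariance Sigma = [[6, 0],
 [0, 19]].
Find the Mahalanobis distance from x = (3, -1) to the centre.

Step 1 — centre the observation: (x - mu) = (-3, -3).

Step 2 — invert Sigma. det(Sigma) = 6·19 - (0)² = 114.
  Sigma^{-1} = (1/det) · [[d, -b], [-b, a]] = [[0.1667, 0],
 [0, 0.0526]].

Step 3 — form the quadratic (x - mu)^T · Sigma^{-1} · (x - mu):
  Sigma^{-1} · (x - mu) = (-0.5, -0.1579).
  (x - mu)^T · [Sigma^{-1} · (x - mu)] = (-3)·(-0.5) + (-3)·(-0.1579) = 1.9737.

Step 4 — take square root: d = √(1.9737) ≈ 1.4049.

d(x, mu) = √(1.9737) ≈ 1.4049


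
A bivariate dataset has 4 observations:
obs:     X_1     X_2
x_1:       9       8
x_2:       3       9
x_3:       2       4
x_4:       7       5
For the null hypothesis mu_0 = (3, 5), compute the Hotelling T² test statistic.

Step 1 — sample mean vector:
  mean(X_1) = (9 + 3 + 2 + 7) / 4 = 21/4 = 5.25
  mean(X_2) = (8 + 9 + 4 + 5) / 4 = 26/4 = 6.5
  x̄ = (5.25, 6.5),  deviation x̄ - mu_0 = (5.25, 6.5) - (3, 5) = (2.25, 1.5).

Step 2 — sample covariance matrix, S[i,j] = (1/(n-1)) · Σ_k (x_{k,i} - mean_i) · (x_{k,j} - mean_j), divisor n-1 = 3:
  S[X_1,X_1] = ((3.75)·(3.75) + (-2.25)·(-2.25) + (-3.25)·(-3.25) + (1.75)·(1.75)) / 3 = 32.75/3 = 10.9167
  S[X_1,X_2] = ((3.75)·(1.5) + (-2.25)·(2.5) + (-3.25)·(-2.5) + (1.75)·(-1.5)) / 3 = 5.5/3 = 1.8333
  S[X_2,X_2] = ((1.5)·(1.5) + (2.5)·(2.5) + (-2.5)·(-2.5) + (-1.5)·(-1.5)) / 3 = 17/3 = 5.6667
  S = [[10.9167, 1.8333],
 [1.8333, 5.6667]].

Step 3 — invert S. det(S) = 10.9167·5.6667 - (1.8333)² = 58.5.
  S^{-1} = (1/det) · [[d, -b], [-b, a]] = [[0.0969, -0.0313],
 [-0.0313, 0.1866]].

Step 4 — quadratic form (x̄ - mu_0)^T · S^{-1} · (x̄ - mu_0):
  S^{-1} · (x̄ - mu_0) = (0.1709, 0.2094),
  (x̄ - mu_0)^T · [...] = (2.25)·(0.1709) + (1.5)·(0.2094) = 0.6987.

Step 5 — scale by n: T² = 4 · 0.6987 = 2.7949.

T² ≈ 2.7949


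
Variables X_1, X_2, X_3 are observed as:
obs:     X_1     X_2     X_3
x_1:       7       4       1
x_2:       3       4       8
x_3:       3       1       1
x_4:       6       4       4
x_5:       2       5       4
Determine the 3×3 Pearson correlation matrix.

Step 1 — column means:
  mean(X_1) = (7 + 3 + 3 + 6 + 2) / 5 = 21/5 = 4.2
  mean(X_2) = (4 + 4 + 1 + 4 + 5) / 5 = 18/5 = 3.6
  mean(X_3) = (1 + 8 + 1 + 4 + 4) / 5 = 18/5 = 3.6

Step 2 — sample variances and covariances s[i,j] = (1/(n-1)) · Σ_k (x_{k,i} - mean_i) · (x_{k,j} - mean_j), with n-1 = 4:
  s[X_1,X_1] = ((2.8)·(2.8) + (-1.2)·(-1.2) + (-1.2)·(-1.2) + (1.8)·(1.8) + (-2.2)·(-2.2)) / 4 = 18.8/4 = 4.7
  s[X_1,X_2] = ((2.8)·(0.4) + (-1.2)·(0.4) + (-1.2)·(-2.6) + (1.8)·(0.4) + (-2.2)·(1.4)) / 4 = 1.4/4 = 0.35
  s[X_1,X_3] = ((2.8)·(-2.6) + (-1.2)·(4.4) + (-1.2)·(-2.6) + (1.8)·(0.4) + (-2.2)·(0.4)) / 4 = -9.6/4 = -2.4
  s[X_2,X_2] = ((0.4)·(0.4) + (0.4)·(0.4) + (-2.6)·(-2.6) + (0.4)·(0.4) + (1.4)·(1.4)) / 4 = 9.2/4 = 2.3
  s[X_2,X_3] = ((0.4)·(-2.6) + (0.4)·(4.4) + (-2.6)·(-2.6) + (0.4)·(0.4) + (1.4)·(0.4)) / 4 = 8.2/4 = 2.05
  s[X_3,X_3] = ((-2.6)·(-2.6) + (4.4)·(4.4) + (-2.6)·(-2.6) + (0.4)·(0.4) + (0.4)·(0.4)) / 4 = 33.2/4 = 8.3
  Sample standard deviations s_i = √(s[i,i]):
  s(X_1) = √(4.7) = 2.1679
  s(X_2) = √(2.3) = 1.5166
  s(X_3) = √(8.3) = 2.881

Step 3 — r_{ij} = s_{ij} / (s_i · s_j):
  r[X_1,X_1] = 1 (diagonal).
  r[X_1,X_2] = 0.35 / (2.1679 · 1.5166) = 0.35 / 3.2879 = 0.1065
  r[X_1,X_3] = -2.4 / (2.1679 · 2.881) = -2.4 / 6.2458 = -0.3843
  r[X_2,X_2] = 1 (diagonal).
  r[X_2,X_3] = 2.05 / (1.5166 · 2.881) = 2.05 / 4.3692 = 0.4692
  r[X_3,X_3] = 1 (diagonal).

R is symmetric with unit diagonal. Assembling:

R = [[1, 0.1065, -0.3843],
 [0.1065, 1, 0.4692],
 [-0.3843, 0.4692, 1]]


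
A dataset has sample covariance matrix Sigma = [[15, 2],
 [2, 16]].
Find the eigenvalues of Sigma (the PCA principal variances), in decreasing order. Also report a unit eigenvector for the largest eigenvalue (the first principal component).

Step 1 — characteristic polynomial of 2×2 Sigma:
  det(Sigma - λI) = λ² - trace · λ + det = 0.
  trace = 15 + 16 = 31, det = 15·16 - (2)² = 236.
Step 2 — discriminant:
  Δ = trace² - 4·det = 961 - 944 = 17.
Step 3 — eigenvalues:
  λ = (trace ± √Δ)/2 = (31 ± 4.1231)/2,
  λ_1 = 17.5616,  λ_2 = 13.4384.

Step 4 — unit eigenvector for λ_1: solve (Sigma - λ_1 I)v = 0. First row:
  (15 - 17.5616)·v_x + (2)·v_y = 0, i.e. (-2.5616)·v_x + (2)·v_y = 0,
  so v ∝ (b, λ_1 - a) = (2, 2.5616) = u.
  ||u|| = √((2)² + (2.5616)²) = √(10.5616) ≈ 3.2499,
  v_1 = u/||u|| ≈ (0.6154, 0.7882) (||v_1|| = 1).

λ_1 = 17.5616,  λ_2 = 13.4384;  v_1 ≈ (0.6154, 0.7882)


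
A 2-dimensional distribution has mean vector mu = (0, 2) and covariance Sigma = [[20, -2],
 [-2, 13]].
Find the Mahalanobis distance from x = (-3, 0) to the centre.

Step 1 — centre the observation: (x - mu) = (-3, -2).

Step 2 — invert Sigma. det(Sigma) = 20·13 - (-2)² = 256.
  Sigma^{-1} = (1/det) · [[d, -b], [-b, a]] = [[0.0508, 0.0078],
 [0.0078, 0.0781]].

Step 3 — form the quadratic (x - mu)^T · Sigma^{-1} · (x - mu):
  Sigma^{-1} · (x - mu) = (-0.168, -0.1797).
  (x - mu)^T · [Sigma^{-1} · (x - mu)] = (-3)·(-0.168) + (-2)·(-0.1797) = 0.8633.

Step 4 — take square root: d = √(0.8633) ≈ 0.9291.

d(x, mu) = √(0.8633) ≈ 0.9291


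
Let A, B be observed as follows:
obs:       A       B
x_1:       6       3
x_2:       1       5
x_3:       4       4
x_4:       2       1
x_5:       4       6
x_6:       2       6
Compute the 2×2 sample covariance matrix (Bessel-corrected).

Step 1 — column means:
  mean(A) = (6 + 1 + 4 + 2 + 4 + 2) / 6 = 19/6 = 3.1667
  mean(B) = (3 + 5 + 4 + 1 + 6 + 6) / 6 = 25/6 = 4.1667

Step 2 — sample covariance S[i,j] = (1/(n-1)) · Σ_k (x_{k,i} - mean_i) · (x_{k,j} - mean_j), with n-1 = 5.
  S[A,A] = ((2.8333)·(2.8333) + (-2.1667)·(-2.1667) + (0.8333)·(0.8333) + (-1.1667)·(-1.1667) + (0.8333)·(0.8333) + (-1.1667)·(-1.1667)) / 5 = 16.8333/5 = 3.3667
  S[A,B] = ((2.8333)·(-1.1667) + (-2.1667)·(0.8333) + (0.8333)·(-0.1667) + (-1.1667)·(-3.1667) + (0.8333)·(1.8333) + (-1.1667)·(1.8333)) / 5 = -2.1667/5 = -0.4333
  S[B,B] = ((-1.1667)·(-1.1667) + (0.8333)·(0.8333) + (-0.1667)·(-0.1667) + (-3.1667)·(-3.1667) + (1.8333)·(1.8333) + (1.8333)·(1.8333)) / 5 = 18.8333/5 = 3.7667

S is symmetric (S[j,i] = S[i,j]). Assembling:

S = [[3.3667, -0.4333],
 [-0.4333, 3.7667]]


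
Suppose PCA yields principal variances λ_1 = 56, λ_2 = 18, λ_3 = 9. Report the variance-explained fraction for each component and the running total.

Step 1 — total variance = trace(Sigma) = Σ λ_i = 56 + 18 + 9 = 83.

Step 2 — fraction explained by component i = λ_i / Σ λ:
  PC1: 56/83 = 0.6747
  PC2: 18/83 = 0.2169
  PC3: 9/83 = 0.1084

Step 3 — cumulative fraction after k components = (λ_1 + ... + λ_k) / Σ λ:
  k = 1: 56/83 = 0.6747
  k = 2: (56 + 18)/83 = 74/83 = 0.8916
  k = 3: (56 + 18 + 9)/83 = 83/83 = 1

Summary (fraction, with percent):

explained: PC1 0.6747 (67.47%), PC2 0.2169 (21.69%), PC3 0.1084 (10.84%);  cumulative: 0.6747, 0.8916, 1


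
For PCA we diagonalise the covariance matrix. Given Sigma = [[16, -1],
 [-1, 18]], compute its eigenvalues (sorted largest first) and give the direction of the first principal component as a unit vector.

Step 1 — characteristic polynomial of 2×2 Sigma:
  det(Sigma - λI) = λ² - trace · λ + det = 0.
  trace = 16 + 18 = 34, det = 16·18 - (-1)² = 287.
Step 2 — discriminant:
  Δ = trace² - 4·det = 1156 - 1148 = 8.
Step 3 — eigenvalues:
  λ = (trace ± √Δ)/2 = (34 ± 2.8284)/2,
  λ_1 = 18.4142,  λ_2 = 15.5858.

Step 4 — unit eigenvector for λ_1: solve (Sigma - λ_1 I)v = 0. First row:
  (16 - 18.4142)·v_x + (-1)·v_y = 0, i.e. (-2.4142)·v_x + (-1)·v_y = 0,
  so v ∝ (b, λ_1 - a) = (-1, 2.4142); multiply by -1 so the first entry is positive: u = (1, -2.4142).
  ||u|| = √((1)² + (-2.4142)²) = √(6.8284) ≈ 2.6131,
  v_1 = u/||u|| ≈ (0.3827, -0.9239) (||v_1|| = 1).

λ_1 = 18.4142,  λ_2 = 15.5858;  v_1 ≈ (0.3827, -0.9239)


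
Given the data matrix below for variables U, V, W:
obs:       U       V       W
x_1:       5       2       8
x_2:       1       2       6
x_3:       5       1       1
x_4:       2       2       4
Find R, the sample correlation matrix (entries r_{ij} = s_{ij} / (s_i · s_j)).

Step 1 — column means:
  mean(U) = (5 + 1 + 5 + 2) / 4 = 13/4 = 3.25
  mean(V) = (2 + 2 + 1 + 2) / 4 = 7/4 = 1.75
  mean(W) = (8 + 6 + 1 + 4) / 4 = 19/4 = 4.75

Step 2 — sample variances and covariances s[i,j] = (1/(n-1)) · Σ_k (x_{k,i} - mean_i) · (x_{k,j} - mean_j), with n-1 = 3:
  s[U,U] = ((1.75)·(1.75) + (-2.25)·(-2.25) + (1.75)·(1.75) + (-1.25)·(-1.25)) / 3 = 12.75/3 = 4.25
  s[U,V] = ((1.75)·(0.25) + (-2.25)·(0.25) + (1.75)·(-0.75) + (-1.25)·(0.25)) / 3 = -1.75/3 = -0.5833
  s[U,W] = ((1.75)·(3.25) + (-2.25)·(1.25) + (1.75)·(-3.75) + (-1.25)·(-0.75)) / 3 = -2.75/3 = -0.9167
  s[V,V] = ((0.25)·(0.25) + (0.25)·(0.25) + (-0.75)·(-0.75) + (0.25)·(0.25)) / 3 = 0.75/3 = 0.25
  s[V,W] = ((0.25)·(3.25) + (0.25)·(1.25) + (-0.75)·(-3.75) + (0.25)·(-0.75)) / 3 = 3.75/3 = 1.25
  s[W,W] = ((3.25)·(3.25) + (1.25)·(1.25) + (-3.75)·(-3.75) + (-0.75)·(-0.75)) / 3 = 26.75/3 = 8.9167
  Sample standard deviations s_i = √(s[i,i]):
  s(U) = √(4.25) = 2.0616
  s(V) = √(0.25) = 0.5
  s(W) = √(8.9167) = 2.9861

Step 3 — r_{ij} = s_{ij} / (s_i · s_j):
  r[U,U] = 1 (diagonal).
  r[U,V] = -0.5833 / (2.0616 · 0.5) = -0.5833 / 1.0308 = -0.5659
  r[U,W] = -0.9167 / (2.0616 · 2.9861) = -0.9167 / 6.156 = -0.1489
  r[V,V] = 1 (diagonal).
  r[V,W] = 1.25 / (0.5 · 2.9861) = 1.25 / 1.493 = 0.8372
  r[W,W] = 1 (diagonal).

R is symmetric with unit diagonal. Assembling:

R = [[1, -0.5659, -0.1489],
 [-0.5659, 1, 0.8372],
 [-0.1489, 0.8372, 1]]


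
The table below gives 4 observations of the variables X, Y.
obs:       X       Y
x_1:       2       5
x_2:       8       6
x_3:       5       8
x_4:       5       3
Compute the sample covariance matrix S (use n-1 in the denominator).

Step 1 — column means:
  mean(X) = (2 + 8 + 5 + 5) / 4 = 20/4 = 5
  mean(Y) = (5 + 6 + 8 + 3) / 4 = 22/4 = 5.5

Step 2 — sample covariance S[i,j] = (1/(n-1)) · Σ_k (x_{k,i} - mean_i) · (x_{k,j} - mean_j), with n-1 = 3.
  S[X,X] = ((-3)·(-3) + (3)·(3) + (0)·(0) + (0)·(0)) / 3 = 18/3 = 6
  S[X,Y] = ((-3)·(-0.5) + (3)·(0.5) + (0)·(2.5) + (0)·(-2.5)) / 3 = 3/3 = 1
  S[Y,Y] = ((-0.5)·(-0.5) + (0.5)·(0.5) + (2.5)·(2.5) + (-2.5)·(-2.5)) / 3 = 13/3 = 4.3333

S is symmetric (S[j,i] = S[i,j]). Assembling:

S = [[6, 1],
 [1, 4.3333]]


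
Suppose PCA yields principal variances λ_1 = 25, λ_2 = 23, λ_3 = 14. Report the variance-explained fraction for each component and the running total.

Step 1 — total variance = trace(Sigma) = Σ λ_i = 25 + 23 + 14 = 62.

Step 2 — fraction explained by component i = λ_i / Σ λ:
  PC1: 25/62 = 0.4032
  PC2: 23/62 = 0.371
  PC3: 14/62 = 0.2258

Step 3 — cumulative fraction after k components = (λ_1 + ... + λ_k) / Σ λ:
  k = 1: 25/62 = 0.4032
  k = 2: (25 + 23)/62 = 48/62 = 0.7742
  k = 3: (25 + 23 + 14)/62 = 62/62 = 1

Summary (fraction, with percent):

explained: PC1 0.4032 (40.32%), PC2 0.371 (37.1%), PC3 0.2258 (22.58%);  cumulative: 0.4032, 0.7742, 1


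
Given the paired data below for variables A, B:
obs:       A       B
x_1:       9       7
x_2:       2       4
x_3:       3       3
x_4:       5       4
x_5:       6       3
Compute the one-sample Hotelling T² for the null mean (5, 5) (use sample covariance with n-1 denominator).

Step 1 — sample mean vector:
  mean(A) = (9 + 2 + 3 + 5 + 6) / 5 = 25/5 = 5
  mean(B) = (7 + 4 + 3 + 4 + 3) / 5 = 21/5 = 4.2
  x̄ = (5, 4.2),  deviation x̄ - mu_0 = (5, 4.2) - (5, 5) = (0, -0.8).

Step 2 — sample covariance matrix, S[i,j] = (1/(n-1)) · Σ_k (x_{k,i} - mean_i) · (x_{k,j} - mean_j), divisor n-1 = 4:
  S[A,A] = ((4)·(4) + (-3)·(-3) + (-2)·(-2) + (0)·(0) + (1)·(1)) / 4 = 30/4 = 7.5
  S[A,B] = ((4)·(2.8) + (-3)·(-0.2) + (-2)·(-1.2) + (0)·(-0.2) + (1)·(-1.2)) / 4 = 13/4 = 3.25
  S[B,B] = ((2.8)·(2.8) + (-0.2)·(-0.2) + (-1.2)·(-1.2) + (-0.2)·(-0.2) + (-1.2)·(-1.2)) / 4 = 10.8/4 = 2.7
  S = [[7.5, 3.25],
 [3.25, 2.7]].

Step 3 — invert S. det(S) = 7.5·2.7 - (3.25)² = 9.6875.
  S^{-1} = (1/det) · [[d, -b], [-b, a]] = [[0.2787, -0.3355],
 [-0.3355, 0.7742]].

Step 4 — quadratic form (x̄ - mu_0)^T · S^{-1} · (x̄ - mu_0):
  S^{-1} · (x̄ - mu_0) = (0.2684, -0.6194),
  (x̄ - mu_0)^T · [...] = (0)·(0.2684) + (-0.8)·(-0.6194) = 0.4955.

Step 5 — scale by n: T² = 5 · 0.4955 = 2.4774.

T² ≈ 2.4774


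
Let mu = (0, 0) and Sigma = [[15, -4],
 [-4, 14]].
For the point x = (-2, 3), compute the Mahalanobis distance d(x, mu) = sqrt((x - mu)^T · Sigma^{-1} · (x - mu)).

Step 1 — centre the observation: (x - mu) = (-2, 3).

Step 2 — invert Sigma. det(Sigma) = 15·14 - (-4)² = 194.
  Sigma^{-1} = (1/det) · [[d, -b], [-b, a]] = [[0.0722, 0.0206],
 [0.0206, 0.0773]].

Step 3 — form the quadratic (x - mu)^T · Sigma^{-1} · (x - mu):
  Sigma^{-1} · (x - mu) = (-0.0825, 0.1907).
  (x - mu)^T · [Sigma^{-1} · (x - mu)] = (-2)·(-0.0825) + (3)·(0.1907) = 0.7371.

Step 4 — take square root: d = √(0.7371) ≈ 0.8586.

d(x, mu) = √(0.7371) ≈ 0.8586


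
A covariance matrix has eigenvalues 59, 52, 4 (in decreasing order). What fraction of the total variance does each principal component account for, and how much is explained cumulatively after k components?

Step 1 — total variance = trace(Sigma) = Σ λ_i = 59 + 52 + 4 = 115.

Step 2 — fraction explained by component i = λ_i / Σ λ:
  PC1: 59/115 = 0.513
  PC2: 52/115 = 0.4522
  PC3: 4/115 = 0.0348

Step 3 — cumulative fraction after k components = (λ_1 + ... + λ_k) / Σ λ:
  k = 1: 59/115 = 0.513
  k = 2: (59 + 52)/115 = 111/115 = 0.9652
  k = 3: (59 + 52 + 4)/115 = 115/115 = 1

Summary (fraction, with percent):

explained: PC1 0.513 (51.3%), PC2 0.4522 (45.22%), PC3 0.0348 (3.48%);  cumulative: 0.513, 0.9652, 1


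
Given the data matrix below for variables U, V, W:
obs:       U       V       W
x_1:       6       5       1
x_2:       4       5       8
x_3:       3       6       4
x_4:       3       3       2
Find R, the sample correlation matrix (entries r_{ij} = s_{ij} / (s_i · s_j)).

Step 1 — column means:
  mean(U) = (6 + 4 + 3 + 3) / 4 = 16/4 = 4
  mean(V) = (5 + 5 + 6 + 3) / 4 = 19/4 = 4.75
  mean(W) = (1 + 8 + 4 + 2) / 4 = 15/4 = 3.75

Step 2 — sample variances and covariances s[i,j] = (1/(n-1)) · Σ_k (x_{k,i} - mean_i) · (x_{k,j} - mean_j), with n-1 = 3:
  s[U,U] = ((2)·(2) + (0)·(0) + (-1)·(-1) + (-1)·(-1)) / 3 = 6/3 = 2
  s[U,V] = ((2)·(0.25) + (0)·(0.25) + (-1)·(1.25) + (-1)·(-1.75)) / 3 = 1/3 = 0.3333
  s[U,W] = ((2)·(-2.75) + (0)·(4.25) + (-1)·(0.25) + (-1)·(-1.75)) / 3 = -4/3 = -1.3333
  s[V,V] = ((0.25)·(0.25) + (0.25)·(0.25) + (1.25)·(1.25) + (-1.75)·(-1.75)) / 3 = 4.75/3 = 1.5833
  s[V,W] = ((0.25)·(-2.75) + (0.25)·(4.25) + (1.25)·(0.25) + (-1.75)·(-1.75)) / 3 = 3.75/3 = 1.25
  s[W,W] = ((-2.75)·(-2.75) + (4.25)·(4.25) + (0.25)·(0.25) + (-1.75)·(-1.75)) / 3 = 28.75/3 = 9.5833
  Sample standard deviations s_i = √(s[i,i]):
  s(U) = √(2) = 1.4142
  s(V) = √(1.5833) = 1.2583
  s(W) = √(9.5833) = 3.0957

Step 3 — r_{ij} = s_{ij} / (s_i · s_j):
  r[U,U] = 1 (diagonal).
  r[U,V] = 0.3333 / (1.4142 · 1.2583) = 0.3333 / 1.7795 = 0.1873
  r[U,W] = -1.3333 / (1.4142 · 3.0957) = -1.3333 / 4.378 = -0.3046
  r[V,V] = 1 (diagonal).
  r[V,W] = 1.25 / (1.2583 · 3.0957) = 1.25 / 3.8953 = 0.3209
  r[W,W] = 1 (diagonal).

R is symmetric with unit diagonal. Assembling:

R = [[1, 0.1873, -0.3046],
 [0.1873, 1, 0.3209],
 [-0.3046, 0.3209, 1]]


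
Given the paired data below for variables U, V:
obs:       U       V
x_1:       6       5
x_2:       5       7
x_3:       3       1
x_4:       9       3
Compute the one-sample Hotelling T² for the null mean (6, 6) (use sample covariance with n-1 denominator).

Step 1 — sample mean vector:
  mean(U) = (6 + 5 + 3 + 9) / 4 = 23/4 = 5.75
  mean(V) = (5 + 7 + 1 + 3) / 4 = 16/4 = 4
  x̄ = (5.75, 4),  deviation x̄ - mu_0 = (5.75, 4) - (6, 6) = (-0.25, -2).

Step 2 — sample covariance matrix, S[i,j] = (1/(n-1)) · Σ_k (x_{k,i} - mean_i) · (x_{k,j} - mean_j), divisor n-1 = 3:
  S[U,U] = ((0.25)·(0.25) + (-0.75)·(-0.75) + (-2.75)·(-2.75) + (3.25)·(3.25)) / 3 = 18.75/3 = 6.25
  S[U,V] = ((0.25)·(1) + (-0.75)·(3) + (-2.75)·(-3) + (3.25)·(-1)) / 3 = 3/3 = 1
  S[V,V] = ((1)·(1) + (3)·(3) + (-3)·(-3) + (-1)·(-1)) / 3 = 20/3 = 6.6667
  S = [[6.25, 1],
 [1, 6.6667]].

Step 3 — invert S. det(S) = 6.25·6.6667 - (1)² = 40.6667.
  S^{-1} = (1/det) · [[d, -b], [-b, a]] = [[0.1639, -0.0246],
 [-0.0246, 0.1537]].

Step 4 — quadratic form (x̄ - mu_0)^T · S^{-1} · (x̄ - mu_0):
  S^{-1} · (x̄ - mu_0) = (0.0082, -0.3012),
  (x̄ - mu_0)^T · [...] = (-0.25)·(0.0082) + (-2)·(-0.3012) = 0.6004.

Step 5 — scale by n: T² = 4 · 0.6004 = 2.4016.

T² ≈ 2.4016


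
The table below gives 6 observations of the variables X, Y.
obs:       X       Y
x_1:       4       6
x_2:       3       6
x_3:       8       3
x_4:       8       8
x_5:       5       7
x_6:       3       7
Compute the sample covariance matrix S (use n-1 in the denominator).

Step 1 — column means:
  mean(X) = (4 + 3 + 8 + 8 + 5 + 3) / 6 = 31/6 = 5.1667
  mean(Y) = (6 + 6 + 3 + 8 + 7 + 7) / 6 = 37/6 = 6.1667

Step 2 — sample covariance S[i,j] = (1/(n-1)) · Σ_k (x_{k,i} - mean_i) · (x_{k,j} - mean_j), with n-1 = 5.
  S[X,X] = ((-1.1667)·(-1.1667) + (-2.1667)·(-2.1667) + (2.8333)·(2.8333) + (2.8333)·(2.8333) + (-0.1667)·(-0.1667) + (-2.1667)·(-2.1667)) / 5 = 26.8333/5 = 5.3667
  S[X,Y] = ((-1.1667)·(-0.1667) + (-2.1667)·(-0.1667) + (2.8333)·(-3.1667) + (2.8333)·(1.8333) + (-0.1667)·(0.8333) + (-2.1667)·(0.8333)) / 5 = -5.1667/5 = -1.0333
  S[Y,Y] = ((-0.1667)·(-0.1667) + (-0.1667)·(-0.1667) + (-3.1667)·(-3.1667) + (1.8333)·(1.8333) + (0.8333)·(0.8333) + (0.8333)·(0.8333)) / 5 = 14.8333/5 = 2.9667

S is symmetric (S[j,i] = S[i,j]). Assembling:

S = [[5.3667, -1.0333],
 [-1.0333, 2.9667]]


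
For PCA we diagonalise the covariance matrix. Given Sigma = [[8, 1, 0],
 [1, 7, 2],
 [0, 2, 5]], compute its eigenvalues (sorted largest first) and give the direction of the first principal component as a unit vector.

Step 1 — characteristic polynomial p(λ) = det(λI - Sigma) = λ³ - tr·λ² + c_1·λ - det, where tr = trace, c_1 = sum of the principal 2×2 minors, det = det(Sigma):
  tr = 8 + 7 + 5 = 20,
  c_1 = (8·7 - (1)²) + (8·5 - (0)²) + (7·5 - (2)²) = 55 + 40 + 31 = 126,
  det = 8·(7·5 - (2)²) - (1)·((1)·5 - (2)·(0)) + (0)·((1)·(2) - 7·(0)) = 8·(31) - (1)·(5) + (0)·(2) = 243.
  So p(λ) = λ³ - 20λ² + 126λ - 243.
Step 2 — look for an integer root (rational root theorem: any rational root is an integer divisor of 243). Testing λ = 9:
  p(9) = 729 - 1620 + 1134 - 243 = 0  ✓
  Dividing out (λ - 9): p(λ) = (λ - 9)(λ² - 11λ + 27).
Step 3 — remaining eigenvalues from the quadratic λ² - 11λ + 27 = 0:
  Δ = 11² - 4·27 = 121 - 108 = 13,  λ = (11 ± √13)/2 = (11 ± 3.6056)/2 ≈ 7.3028 or 3.6972.
  Sorted: λ_1 = 9,  λ_2 = 7.3028,  λ_3 = 3.6972  (check: sum = 20 = tr ✓).

Step 4 — unit eigenvector for λ_1 = 9: v spans the null space of (Sigma - λ_1 I), whose rows are
  r_1 = (-1, 1, 0),  r_2 = (1, -2, 2),  r_3 = (0, 2, -4).
  v is orthogonal to every row, so take v ∝ r_1 × r_2 = ((1)·(2) - (0)·(-2), (0)·(1) - (-1)·(2), (-1)·(-2) - (1)·(1)) = (2, 2, 1).
  Let u = (2, 2, 1).
  ||u|| = √((2)² + (2)² + (1)²) = √(9) = 3,  v_1 = u/||u|| ≈ (0.6667, 0.6667, 0.3333) (||v_1|| = 1).

λ_1 = 9,  λ_2 = 7.3028,  λ_3 = 3.6972;  v_1 ≈ (0.6667, 0.6667, 0.3333)
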